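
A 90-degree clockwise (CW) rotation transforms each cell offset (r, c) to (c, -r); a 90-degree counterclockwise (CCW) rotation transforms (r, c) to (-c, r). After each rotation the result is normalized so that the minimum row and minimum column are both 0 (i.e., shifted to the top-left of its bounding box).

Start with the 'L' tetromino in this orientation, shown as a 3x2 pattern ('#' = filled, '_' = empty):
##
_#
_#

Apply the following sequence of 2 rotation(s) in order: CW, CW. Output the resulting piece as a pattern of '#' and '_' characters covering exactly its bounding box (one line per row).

Answer: #_
#_
##

Derivation:
Start:
##
_#
_#
After rotation 1 (CW):
__#
###
After rotation 2 (CW):
#_
#_
##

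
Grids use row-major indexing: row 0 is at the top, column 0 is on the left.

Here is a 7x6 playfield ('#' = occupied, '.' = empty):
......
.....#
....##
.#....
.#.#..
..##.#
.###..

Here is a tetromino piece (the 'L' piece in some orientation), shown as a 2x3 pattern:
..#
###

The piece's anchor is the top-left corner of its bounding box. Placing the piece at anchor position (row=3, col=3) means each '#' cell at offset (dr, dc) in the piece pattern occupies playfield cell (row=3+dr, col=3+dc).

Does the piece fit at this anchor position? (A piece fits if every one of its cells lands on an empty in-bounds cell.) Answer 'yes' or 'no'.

Answer: no

Derivation:
Check each piece cell at anchor (3, 3):
  offset (0,2) -> (3,5): empty -> OK
  offset (1,0) -> (4,3): occupied ('#') -> FAIL
  offset (1,1) -> (4,4): empty -> OK
  offset (1,2) -> (4,5): empty -> OK
All cells valid: no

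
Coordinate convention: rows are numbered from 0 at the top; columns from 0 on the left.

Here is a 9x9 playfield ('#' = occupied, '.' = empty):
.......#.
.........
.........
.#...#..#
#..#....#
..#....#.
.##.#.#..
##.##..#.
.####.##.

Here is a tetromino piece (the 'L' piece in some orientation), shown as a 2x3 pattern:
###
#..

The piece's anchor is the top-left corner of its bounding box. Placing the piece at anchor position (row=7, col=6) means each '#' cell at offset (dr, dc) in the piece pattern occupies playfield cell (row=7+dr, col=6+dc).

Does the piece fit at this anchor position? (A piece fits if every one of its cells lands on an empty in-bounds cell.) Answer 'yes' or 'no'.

Answer: no

Derivation:
Check each piece cell at anchor (7, 6):
  offset (0,0) -> (7,6): empty -> OK
  offset (0,1) -> (7,7): occupied ('#') -> FAIL
  offset (0,2) -> (7,8): empty -> OK
  offset (1,0) -> (8,6): occupied ('#') -> FAIL
All cells valid: no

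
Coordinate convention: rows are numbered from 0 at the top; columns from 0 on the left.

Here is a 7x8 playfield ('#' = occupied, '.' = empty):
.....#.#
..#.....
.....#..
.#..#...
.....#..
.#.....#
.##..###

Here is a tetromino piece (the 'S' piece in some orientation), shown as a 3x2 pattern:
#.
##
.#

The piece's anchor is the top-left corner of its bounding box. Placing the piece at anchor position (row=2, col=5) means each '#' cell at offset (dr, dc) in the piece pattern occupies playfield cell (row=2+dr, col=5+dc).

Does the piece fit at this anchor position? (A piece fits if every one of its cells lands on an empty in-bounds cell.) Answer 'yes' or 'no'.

Check each piece cell at anchor (2, 5):
  offset (0,0) -> (2,5): occupied ('#') -> FAIL
  offset (1,0) -> (3,5): empty -> OK
  offset (1,1) -> (3,6): empty -> OK
  offset (2,1) -> (4,6): empty -> OK
All cells valid: no

Answer: no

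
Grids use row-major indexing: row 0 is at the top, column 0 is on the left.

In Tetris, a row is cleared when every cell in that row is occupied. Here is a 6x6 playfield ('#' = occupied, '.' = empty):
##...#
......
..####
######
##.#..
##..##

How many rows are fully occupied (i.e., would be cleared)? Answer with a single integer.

Answer: 1

Derivation:
Check each row:
  row 0: 3 empty cells -> not full
  row 1: 6 empty cells -> not full
  row 2: 2 empty cells -> not full
  row 3: 0 empty cells -> FULL (clear)
  row 4: 3 empty cells -> not full
  row 5: 2 empty cells -> not full
Total rows cleared: 1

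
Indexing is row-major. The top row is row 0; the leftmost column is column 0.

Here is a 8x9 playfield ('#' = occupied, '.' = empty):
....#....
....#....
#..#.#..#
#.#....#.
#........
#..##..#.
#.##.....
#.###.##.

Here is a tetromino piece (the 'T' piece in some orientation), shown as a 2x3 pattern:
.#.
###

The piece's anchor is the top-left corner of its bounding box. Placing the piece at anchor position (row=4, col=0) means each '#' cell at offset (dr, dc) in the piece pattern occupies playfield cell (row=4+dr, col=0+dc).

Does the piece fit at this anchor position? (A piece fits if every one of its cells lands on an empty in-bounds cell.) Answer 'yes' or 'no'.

Answer: no

Derivation:
Check each piece cell at anchor (4, 0):
  offset (0,1) -> (4,1): empty -> OK
  offset (1,0) -> (5,0): occupied ('#') -> FAIL
  offset (1,1) -> (5,1): empty -> OK
  offset (1,2) -> (5,2): empty -> OK
All cells valid: no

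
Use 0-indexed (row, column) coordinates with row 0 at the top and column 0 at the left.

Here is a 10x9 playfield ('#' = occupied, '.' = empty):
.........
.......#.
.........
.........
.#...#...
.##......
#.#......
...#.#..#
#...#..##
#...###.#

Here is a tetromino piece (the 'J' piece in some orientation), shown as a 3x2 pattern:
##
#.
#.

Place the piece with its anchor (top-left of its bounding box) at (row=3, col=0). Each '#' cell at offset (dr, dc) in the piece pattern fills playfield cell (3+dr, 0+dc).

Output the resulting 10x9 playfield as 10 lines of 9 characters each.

Fill (3+0,0+0) = (3,0)
Fill (3+0,0+1) = (3,1)
Fill (3+1,0+0) = (4,0)
Fill (3+2,0+0) = (5,0)

Answer: .........
.......#.
.........
##.......
##...#...
###......
#.#......
...#.#..#
#...#..##
#...###.#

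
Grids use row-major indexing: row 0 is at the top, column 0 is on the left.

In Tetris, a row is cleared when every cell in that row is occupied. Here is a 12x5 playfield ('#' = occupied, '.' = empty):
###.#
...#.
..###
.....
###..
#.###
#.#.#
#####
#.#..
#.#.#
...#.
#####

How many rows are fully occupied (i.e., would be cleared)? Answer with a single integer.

Answer: 2

Derivation:
Check each row:
  row 0: 1 empty cell -> not full
  row 1: 4 empty cells -> not full
  row 2: 2 empty cells -> not full
  row 3: 5 empty cells -> not full
  row 4: 2 empty cells -> not full
  row 5: 1 empty cell -> not full
  row 6: 2 empty cells -> not full
  row 7: 0 empty cells -> FULL (clear)
  row 8: 3 empty cells -> not full
  row 9: 2 empty cells -> not full
  row 10: 4 empty cells -> not full
  row 11: 0 empty cells -> FULL (clear)
Total rows cleared: 2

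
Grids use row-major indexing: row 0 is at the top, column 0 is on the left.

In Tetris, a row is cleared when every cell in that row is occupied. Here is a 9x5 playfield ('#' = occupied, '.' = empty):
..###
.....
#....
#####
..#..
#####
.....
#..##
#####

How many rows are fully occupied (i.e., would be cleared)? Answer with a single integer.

Check each row:
  row 0: 2 empty cells -> not full
  row 1: 5 empty cells -> not full
  row 2: 4 empty cells -> not full
  row 3: 0 empty cells -> FULL (clear)
  row 4: 4 empty cells -> not full
  row 5: 0 empty cells -> FULL (clear)
  row 6: 5 empty cells -> not full
  row 7: 2 empty cells -> not full
  row 8: 0 empty cells -> FULL (clear)
Total rows cleared: 3

Answer: 3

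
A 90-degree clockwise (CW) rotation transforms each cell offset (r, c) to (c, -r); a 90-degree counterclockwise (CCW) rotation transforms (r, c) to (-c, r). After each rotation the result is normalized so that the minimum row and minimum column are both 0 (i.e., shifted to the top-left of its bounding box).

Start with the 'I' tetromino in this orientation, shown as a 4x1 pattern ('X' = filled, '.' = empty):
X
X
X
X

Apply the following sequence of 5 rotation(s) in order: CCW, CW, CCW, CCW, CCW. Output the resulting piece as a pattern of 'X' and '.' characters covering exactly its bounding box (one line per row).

Start:
X
X
X
X
After rotation 1 (CCW):
XXXX
After rotation 2 (CW):
X
X
X
X
After rotation 3 (CCW):
XXXX
After rotation 4 (CCW):
X
X
X
X
After rotation 5 (CCW):
XXXX

Answer: XXXX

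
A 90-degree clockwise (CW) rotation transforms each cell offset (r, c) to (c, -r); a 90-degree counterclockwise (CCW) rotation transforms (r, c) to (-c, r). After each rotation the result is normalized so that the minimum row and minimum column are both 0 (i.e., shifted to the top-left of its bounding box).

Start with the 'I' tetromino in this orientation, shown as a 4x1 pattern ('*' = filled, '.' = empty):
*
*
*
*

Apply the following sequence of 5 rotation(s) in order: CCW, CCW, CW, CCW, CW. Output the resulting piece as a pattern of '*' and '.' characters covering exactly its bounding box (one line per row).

Start:
*
*
*
*
After rotation 1 (CCW):
****
After rotation 2 (CCW):
*
*
*
*
After rotation 3 (CW):
****
After rotation 4 (CCW):
*
*
*
*
After rotation 5 (CW):
****

Answer: ****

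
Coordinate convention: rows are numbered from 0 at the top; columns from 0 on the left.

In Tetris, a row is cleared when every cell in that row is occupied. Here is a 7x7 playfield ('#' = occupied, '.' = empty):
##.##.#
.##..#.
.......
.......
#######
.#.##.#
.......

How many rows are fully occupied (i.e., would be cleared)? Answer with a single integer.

Answer: 1

Derivation:
Check each row:
  row 0: 2 empty cells -> not full
  row 1: 4 empty cells -> not full
  row 2: 7 empty cells -> not full
  row 3: 7 empty cells -> not full
  row 4: 0 empty cells -> FULL (clear)
  row 5: 3 empty cells -> not full
  row 6: 7 empty cells -> not full
Total rows cleared: 1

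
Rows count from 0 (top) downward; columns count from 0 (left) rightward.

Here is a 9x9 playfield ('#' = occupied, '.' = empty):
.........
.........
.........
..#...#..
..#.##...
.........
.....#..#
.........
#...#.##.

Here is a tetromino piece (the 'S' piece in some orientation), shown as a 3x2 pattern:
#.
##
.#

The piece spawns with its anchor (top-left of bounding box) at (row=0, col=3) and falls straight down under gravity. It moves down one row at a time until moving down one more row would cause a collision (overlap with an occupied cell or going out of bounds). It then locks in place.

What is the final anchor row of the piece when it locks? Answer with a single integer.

Spawn at (row=0, col=3). Try each row:
  row 0: fits
  row 1: fits
  row 2: blocked -> lock at row 1

Answer: 1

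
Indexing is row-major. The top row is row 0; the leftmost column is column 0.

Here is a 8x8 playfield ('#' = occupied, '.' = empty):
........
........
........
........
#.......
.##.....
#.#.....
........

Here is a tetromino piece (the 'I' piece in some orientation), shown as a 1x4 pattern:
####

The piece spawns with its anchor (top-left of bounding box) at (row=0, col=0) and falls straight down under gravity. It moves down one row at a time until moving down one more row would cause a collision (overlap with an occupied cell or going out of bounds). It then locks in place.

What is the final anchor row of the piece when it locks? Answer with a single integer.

Answer: 3

Derivation:
Spawn at (row=0, col=0). Try each row:
  row 0: fits
  row 1: fits
  row 2: fits
  row 3: fits
  row 4: blocked -> lock at row 3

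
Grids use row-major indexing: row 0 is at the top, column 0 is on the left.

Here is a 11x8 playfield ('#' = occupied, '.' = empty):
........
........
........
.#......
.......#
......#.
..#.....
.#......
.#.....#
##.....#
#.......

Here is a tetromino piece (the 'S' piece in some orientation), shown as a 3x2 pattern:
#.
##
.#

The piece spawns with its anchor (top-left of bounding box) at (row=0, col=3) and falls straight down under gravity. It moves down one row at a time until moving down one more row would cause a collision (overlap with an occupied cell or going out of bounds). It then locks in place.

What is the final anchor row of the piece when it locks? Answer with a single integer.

Answer: 8

Derivation:
Spawn at (row=0, col=3). Try each row:
  row 0: fits
  row 1: fits
  row 2: fits
  row 3: fits
  row 4: fits
  row 5: fits
  row 6: fits
  row 7: fits
  row 8: fits
  row 9: blocked -> lock at row 8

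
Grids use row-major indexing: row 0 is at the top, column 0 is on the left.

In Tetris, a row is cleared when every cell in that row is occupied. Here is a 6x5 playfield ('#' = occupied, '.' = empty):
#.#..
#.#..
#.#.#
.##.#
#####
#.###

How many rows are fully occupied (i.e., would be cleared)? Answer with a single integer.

Check each row:
  row 0: 3 empty cells -> not full
  row 1: 3 empty cells -> not full
  row 2: 2 empty cells -> not full
  row 3: 2 empty cells -> not full
  row 4: 0 empty cells -> FULL (clear)
  row 5: 1 empty cell -> not full
Total rows cleared: 1

Answer: 1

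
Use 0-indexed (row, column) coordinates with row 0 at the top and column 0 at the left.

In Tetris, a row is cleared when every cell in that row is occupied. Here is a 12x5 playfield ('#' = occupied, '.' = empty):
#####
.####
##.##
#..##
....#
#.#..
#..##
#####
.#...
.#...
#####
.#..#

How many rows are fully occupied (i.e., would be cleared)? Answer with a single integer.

Answer: 3

Derivation:
Check each row:
  row 0: 0 empty cells -> FULL (clear)
  row 1: 1 empty cell -> not full
  row 2: 1 empty cell -> not full
  row 3: 2 empty cells -> not full
  row 4: 4 empty cells -> not full
  row 5: 3 empty cells -> not full
  row 6: 2 empty cells -> not full
  row 7: 0 empty cells -> FULL (clear)
  row 8: 4 empty cells -> not full
  row 9: 4 empty cells -> not full
  row 10: 0 empty cells -> FULL (clear)
  row 11: 3 empty cells -> not full
Total rows cleared: 3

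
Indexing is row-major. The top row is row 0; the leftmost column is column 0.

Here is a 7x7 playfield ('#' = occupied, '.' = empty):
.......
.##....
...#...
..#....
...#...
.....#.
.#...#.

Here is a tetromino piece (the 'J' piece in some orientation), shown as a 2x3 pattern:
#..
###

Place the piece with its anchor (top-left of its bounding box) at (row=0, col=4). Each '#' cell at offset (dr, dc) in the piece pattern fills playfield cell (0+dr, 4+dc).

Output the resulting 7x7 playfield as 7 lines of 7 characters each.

Fill (0+0,4+0) = (0,4)
Fill (0+1,4+0) = (1,4)
Fill (0+1,4+1) = (1,5)
Fill (0+1,4+2) = (1,6)

Answer: ....#..
.##.###
...#...
..#....
...#...
.....#.
.#...#.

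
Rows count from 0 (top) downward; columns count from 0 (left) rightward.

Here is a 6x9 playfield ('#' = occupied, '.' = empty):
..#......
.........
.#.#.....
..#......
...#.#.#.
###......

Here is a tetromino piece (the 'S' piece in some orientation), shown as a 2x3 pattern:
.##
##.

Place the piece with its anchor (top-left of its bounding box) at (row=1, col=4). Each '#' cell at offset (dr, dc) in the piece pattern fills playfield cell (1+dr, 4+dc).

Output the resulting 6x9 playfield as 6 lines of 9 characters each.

Fill (1+0,4+1) = (1,5)
Fill (1+0,4+2) = (1,6)
Fill (1+1,4+0) = (2,4)
Fill (1+1,4+1) = (2,5)

Answer: ..#......
.....##..
.#.###...
..#......
...#.#.#.
###......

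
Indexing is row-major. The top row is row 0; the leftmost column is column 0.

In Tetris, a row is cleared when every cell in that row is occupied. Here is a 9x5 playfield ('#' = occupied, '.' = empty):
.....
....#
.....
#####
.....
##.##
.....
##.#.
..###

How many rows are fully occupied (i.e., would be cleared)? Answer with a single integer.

Check each row:
  row 0: 5 empty cells -> not full
  row 1: 4 empty cells -> not full
  row 2: 5 empty cells -> not full
  row 3: 0 empty cells -> FULL (clear)
  row 4: 5 empty cells -> not full
  row 5: 1 empty cell -> not full
  row 6: 5 empty cells -> not full
  row 7: 2 empty cells -> not full
  row 8: 2 empty cells -> not full
Total rows cleared: 1

Answer: 1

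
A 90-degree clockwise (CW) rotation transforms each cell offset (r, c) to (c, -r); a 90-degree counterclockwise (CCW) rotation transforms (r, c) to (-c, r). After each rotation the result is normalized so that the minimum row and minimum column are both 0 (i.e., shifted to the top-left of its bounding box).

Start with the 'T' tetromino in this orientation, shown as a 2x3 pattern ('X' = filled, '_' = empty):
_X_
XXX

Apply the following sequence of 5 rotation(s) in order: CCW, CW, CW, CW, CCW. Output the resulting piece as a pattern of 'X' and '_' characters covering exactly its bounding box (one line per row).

Start:
_X_
XXX
After rotation 1 (CCW):
_X
XX
_X
After rotation 2 (CW):
_X_
XXX
After rotation 3 (CW):
X_
XX
X_
After rotation 4 (CW):
XXX
_X_
After rotation 5 (CCW):
X_
XX
X_

Answer: X_
XX
X_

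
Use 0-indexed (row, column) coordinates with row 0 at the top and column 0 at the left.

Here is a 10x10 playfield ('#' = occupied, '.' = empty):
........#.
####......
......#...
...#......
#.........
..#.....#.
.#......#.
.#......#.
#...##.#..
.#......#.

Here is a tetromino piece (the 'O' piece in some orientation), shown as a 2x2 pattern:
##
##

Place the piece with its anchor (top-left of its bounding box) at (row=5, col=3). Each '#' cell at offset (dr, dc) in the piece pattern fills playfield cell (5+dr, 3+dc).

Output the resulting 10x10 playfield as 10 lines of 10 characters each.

Answer: ........#.
####......
......#...
...#......
#.........
..###...#.
.#.##...#.
.#......#.
#...##.#..
.#......#.

Derivation:
Fill (5+0,3+0) = (5,3)
Fill (5+0,3+1) = (5,4)
Fill (5+1,3+0) = (6,3)
Fill (5+1,3+1) = (6,4)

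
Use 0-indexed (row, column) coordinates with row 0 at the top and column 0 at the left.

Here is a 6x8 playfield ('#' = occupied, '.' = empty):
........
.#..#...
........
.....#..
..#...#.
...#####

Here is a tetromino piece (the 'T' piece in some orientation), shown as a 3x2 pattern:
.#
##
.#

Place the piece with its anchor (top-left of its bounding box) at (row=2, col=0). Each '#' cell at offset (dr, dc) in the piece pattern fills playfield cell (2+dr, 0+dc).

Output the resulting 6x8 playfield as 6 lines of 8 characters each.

Answer: ........
.#..#...
.#......
##...#..
.##...#.
...#####

Derivation:
Fill (2+0,0+1) = (2,1)
Fill (2+1,0+0) = (3,0)
Fill (2+1,0+1) = (3,1)
Fill (2+2,0+1) = (4,1)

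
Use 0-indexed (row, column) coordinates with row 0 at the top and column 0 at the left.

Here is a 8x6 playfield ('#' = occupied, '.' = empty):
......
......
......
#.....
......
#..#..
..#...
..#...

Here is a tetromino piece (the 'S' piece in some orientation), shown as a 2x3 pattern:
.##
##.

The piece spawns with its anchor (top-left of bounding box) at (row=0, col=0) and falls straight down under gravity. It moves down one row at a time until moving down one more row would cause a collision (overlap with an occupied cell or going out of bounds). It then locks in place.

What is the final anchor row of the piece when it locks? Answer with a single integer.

Spawn at (row=0, col=0). Try each row:
  row 0: fits
  row 1: fits
  row 2: blocked -> lock at row 1

Answer: 1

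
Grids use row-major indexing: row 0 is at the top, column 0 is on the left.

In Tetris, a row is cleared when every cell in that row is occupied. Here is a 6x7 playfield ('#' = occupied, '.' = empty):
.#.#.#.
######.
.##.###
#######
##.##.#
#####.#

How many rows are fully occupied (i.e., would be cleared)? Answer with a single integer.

Answer: 1

Derivation:
Check each row:
  row 0: 4 empty cells -> not full
  row 1: 1 empty cell -> not full
  row 2: 2 empty cells -> not full
  row 3: 0 empty cells -> FULL (clear)
  row 4: 2 empty cells -> not full
  row 5: 1 empty cell -> not full
Total rows cleared: 1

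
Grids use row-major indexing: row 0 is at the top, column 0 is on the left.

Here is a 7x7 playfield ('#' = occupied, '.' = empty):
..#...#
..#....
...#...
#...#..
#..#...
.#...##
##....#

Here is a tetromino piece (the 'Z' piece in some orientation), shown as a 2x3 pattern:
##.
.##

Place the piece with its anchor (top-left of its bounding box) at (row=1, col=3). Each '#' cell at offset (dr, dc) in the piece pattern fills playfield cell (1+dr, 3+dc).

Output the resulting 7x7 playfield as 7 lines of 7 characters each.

Fill (1+0,3+0) = (1,3)
Fill (1+0,3+1) = (1,4)
Fill (1+1,3+1) = (2,4)
Fill (1+1,3+2) = (2,5)

Answer: ..#...#
..###..
...###.
#...#..
#..#...
.#...##
##....#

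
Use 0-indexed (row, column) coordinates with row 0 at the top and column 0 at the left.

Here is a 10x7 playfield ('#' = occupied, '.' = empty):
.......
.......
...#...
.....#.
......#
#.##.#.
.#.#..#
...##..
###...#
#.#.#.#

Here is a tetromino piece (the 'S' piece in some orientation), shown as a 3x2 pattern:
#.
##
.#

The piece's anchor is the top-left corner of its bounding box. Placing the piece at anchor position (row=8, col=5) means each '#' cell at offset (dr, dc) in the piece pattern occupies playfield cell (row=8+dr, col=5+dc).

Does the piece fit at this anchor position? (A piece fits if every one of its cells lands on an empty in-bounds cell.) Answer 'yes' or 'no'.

Check each piece cell at anchor (8, 5):
  offset (0,0) -> (8,5): empty -> OK
  offset (1,0) -> (9,5): empty -> OK
  offset (1,1) -> (9,6): occupied ('#') -> FAIL
  offset (2,1) -> (10,6): out of bounds -> FAIL
All cells valid: no

Answer: no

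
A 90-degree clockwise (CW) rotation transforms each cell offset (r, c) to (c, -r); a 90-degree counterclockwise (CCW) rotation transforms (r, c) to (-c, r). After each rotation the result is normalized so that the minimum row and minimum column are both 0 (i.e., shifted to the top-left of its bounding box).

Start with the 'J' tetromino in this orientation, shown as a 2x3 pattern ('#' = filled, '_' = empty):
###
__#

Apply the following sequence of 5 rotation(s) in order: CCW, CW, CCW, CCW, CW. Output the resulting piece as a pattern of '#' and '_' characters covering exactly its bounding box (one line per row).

Start:
###
__#
After rotation 1 (CCW):
##
#_
#_
After rotation 2 (CW):
###
__#
After rotation 3 (CCW):
##
#_
#_
After rotation 4 (CCW):
#__
###
After rotation 5 (CW):
##
#_
#_

Answer: ##
#_
#_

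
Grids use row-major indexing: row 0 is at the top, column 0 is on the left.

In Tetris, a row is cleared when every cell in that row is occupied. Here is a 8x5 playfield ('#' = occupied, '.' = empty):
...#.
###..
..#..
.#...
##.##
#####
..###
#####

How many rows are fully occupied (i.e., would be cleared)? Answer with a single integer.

Check each row:
  row 0: 4 empty cells -> not full
  row 1: 2 empty cells -> not full
  row 2: 4 empty cells -> not full
  row 3: 4 empty cells -> not full
  row 4: 1 empty cell -> not full
  row 5: 0 empty cells -> FULL (clear)
  row 6: 2 empty cells -> not full
  row 7: 0 empty cells -> FULL (clear)
Total rows cleared: 2

Answer: 2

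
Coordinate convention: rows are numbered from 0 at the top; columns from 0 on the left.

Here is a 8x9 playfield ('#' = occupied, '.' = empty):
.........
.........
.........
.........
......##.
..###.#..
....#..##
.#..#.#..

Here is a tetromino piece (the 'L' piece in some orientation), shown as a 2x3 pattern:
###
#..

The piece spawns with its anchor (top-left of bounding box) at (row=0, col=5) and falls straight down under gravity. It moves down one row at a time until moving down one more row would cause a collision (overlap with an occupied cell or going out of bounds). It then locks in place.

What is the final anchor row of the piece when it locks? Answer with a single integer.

Answer: 3

Derivation:
Spawn at (row=0, col=5). Try each row:
  row 0: fits
  row 1: fits
  row 2: fits
  row 3: fits
  row 4: blocked -> lock at row 3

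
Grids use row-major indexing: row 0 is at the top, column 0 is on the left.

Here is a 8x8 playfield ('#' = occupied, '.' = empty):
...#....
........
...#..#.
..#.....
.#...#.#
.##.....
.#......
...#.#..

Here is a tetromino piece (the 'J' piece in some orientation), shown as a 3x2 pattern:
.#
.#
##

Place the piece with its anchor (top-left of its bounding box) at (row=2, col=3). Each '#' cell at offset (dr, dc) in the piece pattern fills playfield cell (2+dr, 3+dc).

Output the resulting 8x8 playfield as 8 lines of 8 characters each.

Answer: ...#....
........
...##.#.
..#.#...
.#.###.#
.##.....
.#......
...#.#..

Derivation:
Fill (2+0,3+1) = (2,4)
Fill (2+1,3+1) = (3,4)
Fill (2+2,3+0) = (4,3)
Fill (2+2,3+1) = (4,4)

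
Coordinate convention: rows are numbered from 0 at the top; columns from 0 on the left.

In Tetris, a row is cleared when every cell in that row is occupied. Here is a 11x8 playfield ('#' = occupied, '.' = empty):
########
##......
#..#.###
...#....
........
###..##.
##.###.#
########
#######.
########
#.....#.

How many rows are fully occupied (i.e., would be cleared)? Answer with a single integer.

Check each row:
  row 0: 0 empty cells -> FULL (clear)
  row 1: 6 empty cells -> not full
  row 2: 3 empty cells -> not full
  row 3: 7 empty cells -> not full
  row 4: 8 empty cells -> not full
  row 5: 3 empty cells -> not full
  row 6: 2 empty cells -> not full
  row 7: 0 empty cells -> FULL (clear)
  row 8: 1 empty cell -> not full
  row 9: 0 empty cells -> FULL (clear)
  row 10: 6 empty cells -> not full
Total rows cleared: 3

Answer: 3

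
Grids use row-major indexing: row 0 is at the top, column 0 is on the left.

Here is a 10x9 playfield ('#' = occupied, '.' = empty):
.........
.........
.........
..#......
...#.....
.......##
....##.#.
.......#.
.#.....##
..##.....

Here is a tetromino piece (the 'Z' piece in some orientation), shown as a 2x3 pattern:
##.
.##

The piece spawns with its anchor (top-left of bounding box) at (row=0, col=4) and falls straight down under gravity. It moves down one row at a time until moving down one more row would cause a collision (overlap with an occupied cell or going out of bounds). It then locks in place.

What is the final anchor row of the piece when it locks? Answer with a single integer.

Answer: 4

Derivation:
Spawn at (row=0, col=4). Try each row:
  row 0: fits
  row 1: fits
  row 2: fits
  row 3: fits
  row 4: fits
  row 5: blocked -> lock at row 4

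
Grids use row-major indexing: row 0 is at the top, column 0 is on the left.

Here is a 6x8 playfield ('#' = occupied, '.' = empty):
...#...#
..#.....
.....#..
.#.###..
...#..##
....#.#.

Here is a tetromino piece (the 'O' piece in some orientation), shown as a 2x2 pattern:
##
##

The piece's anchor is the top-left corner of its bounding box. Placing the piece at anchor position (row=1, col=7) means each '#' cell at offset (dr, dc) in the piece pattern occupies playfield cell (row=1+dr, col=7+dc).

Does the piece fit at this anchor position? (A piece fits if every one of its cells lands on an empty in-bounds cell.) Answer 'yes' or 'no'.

Check each piece cell at anchor (1, 7):
  offset (0,0) -> (1,7): empty -> OK
  offset (0,1) -> (1,8): out of bounds -> FAIL
  offset (1,0) -> (2,7): empty -> OK
  offset (1,1) -> (2,8): out of bounds -> FAIL
All cells valid: no

Answer: no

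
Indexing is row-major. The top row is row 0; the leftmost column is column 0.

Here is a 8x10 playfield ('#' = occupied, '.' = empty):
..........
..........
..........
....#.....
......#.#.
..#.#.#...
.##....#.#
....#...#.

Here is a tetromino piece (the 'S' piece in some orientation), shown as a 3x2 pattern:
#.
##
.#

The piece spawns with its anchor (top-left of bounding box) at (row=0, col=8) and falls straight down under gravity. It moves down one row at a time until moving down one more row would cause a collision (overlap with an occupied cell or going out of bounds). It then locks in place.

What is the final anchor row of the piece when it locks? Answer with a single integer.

Spawn at (row=0, col=8). Try each row:
  row 0: fits
  row 1: fits
  row 2: fits
  row 3: blocked -> lock at row 2

Answer: 2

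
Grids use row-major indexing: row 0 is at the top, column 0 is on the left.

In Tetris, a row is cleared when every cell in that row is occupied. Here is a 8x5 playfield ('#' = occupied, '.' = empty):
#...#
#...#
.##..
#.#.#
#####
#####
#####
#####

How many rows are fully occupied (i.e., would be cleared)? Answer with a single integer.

Check each row:
  row 0: 3 empty cells -> not full
  row 1: 3 empty cells -> not full
  row 2: 3 empty cells -> not full
  row 3: 2 empty cells -> not full
  row 4: 0 empty cells -> FULL (clear)
  row 5: 0 empty cells -> FULL (clear)
  row 6: 0 empty cells -> FULL (clear)
  row 7: 0 empty cells -> FULL (clear)
Total rows cleared: 4

Answer: 4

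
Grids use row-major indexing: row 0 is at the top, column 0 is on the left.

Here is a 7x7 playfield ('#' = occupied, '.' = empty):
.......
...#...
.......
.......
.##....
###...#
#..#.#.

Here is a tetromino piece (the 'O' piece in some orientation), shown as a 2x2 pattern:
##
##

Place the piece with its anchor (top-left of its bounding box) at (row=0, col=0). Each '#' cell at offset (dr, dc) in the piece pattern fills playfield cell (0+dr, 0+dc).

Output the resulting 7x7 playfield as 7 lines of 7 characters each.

Fill (0+0,0+0) = (0,0)
Fill (0+0,0+1) = (0,1)
Fill (0+1,0+0) = (1,0)
Fill (0+1,0+1) = (1,1)

Answer: ##.....
##.#...
.......
.......
.##....
###...#
#..#.#.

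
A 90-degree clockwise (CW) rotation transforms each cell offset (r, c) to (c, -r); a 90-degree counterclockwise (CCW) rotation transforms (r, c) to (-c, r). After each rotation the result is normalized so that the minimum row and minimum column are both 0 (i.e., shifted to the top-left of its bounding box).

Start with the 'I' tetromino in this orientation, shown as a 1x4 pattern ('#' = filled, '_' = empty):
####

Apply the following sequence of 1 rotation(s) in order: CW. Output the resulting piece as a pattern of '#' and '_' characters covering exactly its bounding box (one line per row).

Start:
####
After rotation 1 (CW):
#
#
#
#

Answer: #
#
#
#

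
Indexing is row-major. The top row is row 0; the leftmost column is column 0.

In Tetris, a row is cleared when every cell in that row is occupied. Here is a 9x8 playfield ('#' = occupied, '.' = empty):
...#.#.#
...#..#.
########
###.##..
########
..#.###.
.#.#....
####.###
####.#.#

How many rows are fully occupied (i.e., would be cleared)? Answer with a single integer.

Answer: 2

Derivation:
Check each row:
  row 0: 5 empty cells -> not full
  row 1: 6 empty cells -> not full
  row 2: 0 empty cells -> FULL (clear)
  row 3: 3 empty cells -> not full
  row 4: 0 empty cells -> FULL (clear)
  row 5: 4 empty cells -> not full
  row 6: 6 empty cells -> not full
  row 7: 1 empty cell -> not full
  row 8: 2 empty cells -> not full
Total rows cleared: 2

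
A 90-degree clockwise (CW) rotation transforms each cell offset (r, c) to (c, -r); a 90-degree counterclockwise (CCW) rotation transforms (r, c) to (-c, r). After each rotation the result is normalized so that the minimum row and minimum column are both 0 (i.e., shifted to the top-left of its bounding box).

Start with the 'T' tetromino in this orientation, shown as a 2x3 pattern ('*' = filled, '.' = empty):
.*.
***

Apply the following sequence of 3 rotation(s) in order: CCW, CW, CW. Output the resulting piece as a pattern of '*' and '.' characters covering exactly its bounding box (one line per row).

Answer: *.
**
*.

Derivation:
Start:
.*.
***
After rotation 1 (CCW):
.*
**
.*
After rotation 2 (CW):
.*.
***
After rotation 3 (CW):
*.
**
*.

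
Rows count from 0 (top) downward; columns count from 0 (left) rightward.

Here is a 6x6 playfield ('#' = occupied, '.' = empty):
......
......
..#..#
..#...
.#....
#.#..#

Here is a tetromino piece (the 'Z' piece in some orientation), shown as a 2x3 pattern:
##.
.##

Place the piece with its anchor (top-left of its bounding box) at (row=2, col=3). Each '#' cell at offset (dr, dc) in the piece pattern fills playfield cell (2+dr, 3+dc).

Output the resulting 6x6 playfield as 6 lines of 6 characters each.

Answer: ......
......
..####
..#.##
.#....
#.#..#

Derivation:
Fill (2+0,3+0) = (2,3)
Fill (2+0,3+1) = (2,4)
Fill (2+1,3+1) = (3,4)
Fill (2+1,3+2) = (3,5)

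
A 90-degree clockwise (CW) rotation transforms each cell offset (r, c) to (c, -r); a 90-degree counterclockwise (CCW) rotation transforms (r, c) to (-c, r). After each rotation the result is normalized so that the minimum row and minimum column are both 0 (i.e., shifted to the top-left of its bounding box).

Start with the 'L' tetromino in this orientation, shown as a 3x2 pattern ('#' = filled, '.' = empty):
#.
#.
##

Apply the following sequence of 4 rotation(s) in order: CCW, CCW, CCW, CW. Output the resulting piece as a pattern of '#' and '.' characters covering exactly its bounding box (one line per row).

Answer: ##
.#
.#

Derivation:
Start:
#.
#.
##
After rotation 1 (CCW):
..#
###
After rotation 2 (CCW):
##
.#
.#
After rotation 3 (CCW):
###
#..
After rotation 4 (CW):
##
.#
.#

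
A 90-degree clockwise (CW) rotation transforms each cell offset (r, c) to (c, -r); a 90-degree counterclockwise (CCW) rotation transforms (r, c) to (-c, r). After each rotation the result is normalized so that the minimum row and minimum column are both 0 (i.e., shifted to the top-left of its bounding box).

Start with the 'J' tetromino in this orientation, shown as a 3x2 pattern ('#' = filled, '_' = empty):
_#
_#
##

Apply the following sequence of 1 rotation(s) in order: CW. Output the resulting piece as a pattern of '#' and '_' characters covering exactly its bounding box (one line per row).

Start:
_#
_#
##
After rotation 1 (CW):
#__
###

Answer: #__
###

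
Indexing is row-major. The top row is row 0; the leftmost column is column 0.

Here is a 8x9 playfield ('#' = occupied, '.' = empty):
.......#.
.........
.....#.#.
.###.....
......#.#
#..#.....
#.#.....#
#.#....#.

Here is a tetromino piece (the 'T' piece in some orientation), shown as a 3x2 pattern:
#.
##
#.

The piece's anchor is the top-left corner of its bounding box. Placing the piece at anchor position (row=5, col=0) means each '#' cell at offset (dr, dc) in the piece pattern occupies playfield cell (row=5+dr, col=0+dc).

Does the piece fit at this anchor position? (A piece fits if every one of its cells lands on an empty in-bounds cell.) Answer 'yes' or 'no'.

Check each piece cell at anchor (5, 0):
  offset (0,0) -> (5,0): occupied ('#') -> FAIL
  offset (1,0) -> (6,0): occupied ('#') -> FAIL
  offset (1,1) -> (6,1): empty -> OK
  offset (2,0) -> (7,0): occupied ('#') -> FAIL
All cells valid: no

Answer: no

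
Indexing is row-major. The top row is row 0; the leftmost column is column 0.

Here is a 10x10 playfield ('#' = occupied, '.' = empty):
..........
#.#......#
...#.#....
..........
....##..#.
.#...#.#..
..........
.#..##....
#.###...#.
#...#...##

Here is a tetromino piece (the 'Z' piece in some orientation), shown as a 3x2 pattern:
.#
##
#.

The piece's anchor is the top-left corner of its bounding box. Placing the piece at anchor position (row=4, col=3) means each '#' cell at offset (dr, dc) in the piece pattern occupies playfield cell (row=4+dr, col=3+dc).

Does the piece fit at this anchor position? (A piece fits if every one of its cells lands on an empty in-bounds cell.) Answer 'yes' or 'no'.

Answer: no

Derivation:
Check each piece cell at anchor (4, 3):
  offset (0,1) -> (4,4): occupied ('#') -> FAIL
  offset (1,0) -> (5,3): empty -> OK
  offset (1,1) -> (5,4): empty -> OK
  offset (2,0) -> (6,3): empty -> OK
All cells valid: no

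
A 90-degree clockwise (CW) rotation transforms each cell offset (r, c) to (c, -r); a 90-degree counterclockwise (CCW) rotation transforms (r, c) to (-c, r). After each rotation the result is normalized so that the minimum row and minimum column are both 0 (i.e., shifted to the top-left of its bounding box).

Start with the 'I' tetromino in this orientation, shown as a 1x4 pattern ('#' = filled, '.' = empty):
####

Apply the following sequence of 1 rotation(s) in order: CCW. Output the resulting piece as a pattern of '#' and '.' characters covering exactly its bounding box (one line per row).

Start:
####
After rotation 1 (CCW):
#
#
#
#

Answer: #
#
#
#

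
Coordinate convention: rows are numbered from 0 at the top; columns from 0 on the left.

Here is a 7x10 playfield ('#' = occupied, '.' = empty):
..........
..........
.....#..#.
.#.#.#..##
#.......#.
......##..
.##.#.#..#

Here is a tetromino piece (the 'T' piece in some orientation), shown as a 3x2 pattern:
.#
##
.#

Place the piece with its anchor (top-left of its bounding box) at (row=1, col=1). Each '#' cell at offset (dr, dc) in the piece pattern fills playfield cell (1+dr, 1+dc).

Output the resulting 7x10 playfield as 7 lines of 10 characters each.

Answer: ..........
..#.......
.##..#..#.
.###.#..##
#.......#.
......##..
.##.#.#..#

Derivation:
Fill (1+0,1+1) = (1,2)
Fill (1+1,1+0) = (2,1)
Fill (1+1,1+1) = (2,2)
Fill (1+2,1+1) = (3,2)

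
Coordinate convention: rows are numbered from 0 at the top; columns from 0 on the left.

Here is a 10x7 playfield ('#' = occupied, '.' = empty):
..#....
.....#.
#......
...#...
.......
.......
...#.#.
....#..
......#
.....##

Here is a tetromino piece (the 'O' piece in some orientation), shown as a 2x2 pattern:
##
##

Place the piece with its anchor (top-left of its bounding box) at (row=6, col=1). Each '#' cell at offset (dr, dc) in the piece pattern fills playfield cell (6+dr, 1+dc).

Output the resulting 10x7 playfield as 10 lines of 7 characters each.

Answer: ..#....
.....#.
#......
...#...
.......
.......
.###.#.
.##.#..
......#
.....##

Derivation:
Fill (6+0,1+0) = (6,1)
Fill (6+0,1+1) = (6,2)
Fill (6+1,1+0) = (7,1)
Fill (6+1,1+1) = (7,2)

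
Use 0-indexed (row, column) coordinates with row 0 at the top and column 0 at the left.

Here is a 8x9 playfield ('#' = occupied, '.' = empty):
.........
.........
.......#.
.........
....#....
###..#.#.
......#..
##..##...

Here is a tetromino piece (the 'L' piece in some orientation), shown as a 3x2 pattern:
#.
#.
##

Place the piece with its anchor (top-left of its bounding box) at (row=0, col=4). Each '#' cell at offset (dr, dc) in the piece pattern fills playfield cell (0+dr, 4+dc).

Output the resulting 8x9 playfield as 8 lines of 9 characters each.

Answer: ....#....
....#....
....##.#.
.........
....#....
###..#.#.
......#..
##..##...

Derivation:
Fill (0+0,4+0) = (0,4)
Fill (0+1,4+0) = (1,4)
Fill (0+2,4+0) = (2,4)
Fill (0+2,4+1) = (2,5)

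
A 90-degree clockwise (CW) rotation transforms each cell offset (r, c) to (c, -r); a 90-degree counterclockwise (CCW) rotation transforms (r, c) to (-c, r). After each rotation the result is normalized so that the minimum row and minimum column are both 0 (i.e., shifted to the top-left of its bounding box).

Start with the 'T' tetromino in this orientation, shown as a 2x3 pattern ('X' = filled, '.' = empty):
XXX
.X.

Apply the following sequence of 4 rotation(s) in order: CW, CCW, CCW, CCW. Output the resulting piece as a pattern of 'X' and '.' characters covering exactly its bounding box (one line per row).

Start:
XXX
.X.
After rotation 1 (CW):
.X
XX
.X
After rotation 2 (CCW):
XXX
.X.
After rotation 3 (CCW):
X.
XX
X.
After rotation 4 (CCW):
.X.
XXX

Answer: .X.
XXX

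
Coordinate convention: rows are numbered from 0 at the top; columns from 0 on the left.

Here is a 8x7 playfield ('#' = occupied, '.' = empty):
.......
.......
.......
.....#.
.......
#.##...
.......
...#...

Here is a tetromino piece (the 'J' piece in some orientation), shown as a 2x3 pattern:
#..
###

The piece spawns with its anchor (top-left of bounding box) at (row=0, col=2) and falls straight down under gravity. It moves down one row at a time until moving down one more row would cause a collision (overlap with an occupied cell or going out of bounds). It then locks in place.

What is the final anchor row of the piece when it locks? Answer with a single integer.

Answer: 3

Derivation:
Spawn at (row=0, col=2). Try each row:
  row 0: fits
  row 1: fits
  row 2: fits
  row 3: fits
  row 4: blocked -> lock at row 3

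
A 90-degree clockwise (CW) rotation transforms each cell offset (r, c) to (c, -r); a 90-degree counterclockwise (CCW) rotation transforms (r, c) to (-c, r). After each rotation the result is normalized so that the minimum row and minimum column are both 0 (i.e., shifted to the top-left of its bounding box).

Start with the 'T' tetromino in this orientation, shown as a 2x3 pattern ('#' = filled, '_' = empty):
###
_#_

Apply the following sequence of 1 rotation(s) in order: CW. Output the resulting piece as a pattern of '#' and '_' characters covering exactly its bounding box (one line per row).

Start:
###
_#_
After rotation 1 (CW):
_#
##
_#

Answer: _#
##
_#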